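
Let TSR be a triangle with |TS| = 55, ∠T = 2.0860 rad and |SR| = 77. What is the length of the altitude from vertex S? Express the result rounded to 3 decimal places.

47.861

Law of sines: sin R = |TS|·sin T/|SR| ≈ 0.62157.
Since |SR| ≥ |TS|, only the acute value applies: ∠R ≈ 0.6707 rad.
Then ∠S = π − ∠T − ∠R ≈ 0.3849 rad.
Law of sines gives |RT| = |SR|·sin S/sin T ≈ 33.22.
Area = ½·|SR|·|TS|·sin S ≈ 794.96.
The altitude from S has length 2·area/|RT| ≈ 47.861.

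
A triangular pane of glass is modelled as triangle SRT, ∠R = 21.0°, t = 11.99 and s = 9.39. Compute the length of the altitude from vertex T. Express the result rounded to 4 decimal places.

h_T ≈ 3.3651

By the law of cosines, r² = t² + s² − 2·t·s·cos R = 21.716, so r ≈ 4.66.
Area = ½·t·s·sin R ≈ 20.174.
The altitude from T has length 2·area/t ≈ 3.3651.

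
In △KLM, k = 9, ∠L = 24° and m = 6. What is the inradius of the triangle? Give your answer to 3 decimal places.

1.139

By the law of cosines, l² = m² + k² − 2·m·k·cos L = 18.337, so l ≈ 4.2822.
Area = ½·m·k·sin L ≈ 10.982.
Semiperimeter s = (9+4.2822+6)/2 = 9.6411.
Inradius = area/s = 10.982/9.6411 ≈ 1.1391.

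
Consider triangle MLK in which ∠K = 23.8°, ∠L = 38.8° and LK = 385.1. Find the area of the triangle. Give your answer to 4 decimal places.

The third angle is ∠M = 180° − ∠L − ∠K = 117.40°.
Law of sines: KM = LK·sin L/sin M ≈ 271.8.
Law of sines: ML = LK·sin K/sin M ≈ 175.04.
Area = ½·LK·KM·sin K ≈ 21119.

21119.3086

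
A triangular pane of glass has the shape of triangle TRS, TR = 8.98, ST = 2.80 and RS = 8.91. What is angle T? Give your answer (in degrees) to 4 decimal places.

By the law of cosines, cos T = (ST² + TR² − RS²) / (2·ST·TR) ≈ 0.18080, so ∠T ≈ 79.58°.

79.5834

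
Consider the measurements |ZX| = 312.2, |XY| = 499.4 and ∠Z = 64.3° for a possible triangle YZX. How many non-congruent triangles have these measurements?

1

|ZX|·sin Z = 312.2·sin(64.3°) ≈ 281.3.
Since |XY| ≥ |ZX|, exactly one triangle exists.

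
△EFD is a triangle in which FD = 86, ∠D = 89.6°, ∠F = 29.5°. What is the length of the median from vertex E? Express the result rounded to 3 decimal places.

The third angle is ∠E = 180° − ∠F − ∠D = 60.90°.
Law of sines: DE = FD·sin F/sin E ≈ 48.466.
Law of sines: EF = FD·sin D/sin E ≈ 98.421.
Median from E: ½√(2·DE² + 2·EF² − FD²) ≈ 64.567.

64.567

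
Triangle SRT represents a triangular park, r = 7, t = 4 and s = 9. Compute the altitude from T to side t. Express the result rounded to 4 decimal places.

h_T ≈ 6.7082

Semiperimeter p = (9 + 7 + 4)/2 = 10.
Heron's formula: area = √(10·1·3·6) ≈ 13.416.
The altitude from T has length 2·area/t ≈ 6.7082.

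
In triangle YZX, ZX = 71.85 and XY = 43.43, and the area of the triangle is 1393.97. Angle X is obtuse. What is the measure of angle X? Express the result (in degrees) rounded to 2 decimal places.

∠X ≈ 116.69°

From area = ½·ZX·XY·sin X, we get sin X = 2·area/(ZX·XY) ≈ 0.89344.
Taking the obtuse solution, ∠X ≈ 116.69°.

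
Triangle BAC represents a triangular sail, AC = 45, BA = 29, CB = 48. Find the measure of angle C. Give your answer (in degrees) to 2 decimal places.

By the law of cosines, cos C = (AC² + CB² − BA²) / (2·AC·CB) ≈ 0.80741, so ∠C ≈ 36.16°.

∠C ≈ 36.16°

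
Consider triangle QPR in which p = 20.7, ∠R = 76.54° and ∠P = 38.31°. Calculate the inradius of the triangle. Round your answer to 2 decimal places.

The third angle is ∠Q = 180° − ∠P − ∠R = 65.15°.
Law of sines: q = p·sin Q/sin P ≈ 30.3.
Law of sines: r = p·sin R/sin P ≈ 32.474.
Area = ½·p·q·sin R ≈ 304.99.
Semiperimeter s = (30.3+20.7+32.474)/2 = 41.737.
Inradius = area/s = 304.99/41.737 ≈ 7.3074.

7.31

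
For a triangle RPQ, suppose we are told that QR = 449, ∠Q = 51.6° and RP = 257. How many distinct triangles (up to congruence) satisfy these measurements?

0

QR·sin Q = 449·sin(51.6°) ≈ 351.9.
Since RP = 257 < 351.9 = QR sin Q, no triangle exists.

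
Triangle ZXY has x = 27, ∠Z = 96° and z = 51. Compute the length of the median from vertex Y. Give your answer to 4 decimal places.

35.4147

Law of sines: sin X = x·sin Z/z ≈ 0.52651.
Since z ≥ x, only the acute value applies: ∠X ≈ 31.77°.
Then ∠Y = 180° − ∠Z − ∠X ≈ 52.23°.
Law of sines gives y = z·sin Y/sin Z ≈ 40.536.
Median from Y: ½√(2·z² + 2·x² − y²) ≈ 35.415.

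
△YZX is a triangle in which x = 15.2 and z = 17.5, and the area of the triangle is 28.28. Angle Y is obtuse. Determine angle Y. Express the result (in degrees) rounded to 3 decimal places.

∠Y ≈ 167.723°

From area = ½·z·x·sin Y, we get sin Y = 2·area/(z·x) ≈ 0.21263.
Taking the obtuse solution, ∠Y ≈ 167.72°.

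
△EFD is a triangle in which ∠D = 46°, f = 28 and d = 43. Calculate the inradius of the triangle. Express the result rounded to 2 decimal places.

Law of sines: sin F = f·sin D/d ≈ 0.46841.
Since d ≥ f, only the acute value applies: ∠F ≈ 27.93°.
Then ∠E = 180° − ∠D − ∠F ≈ 106.07°.
Law of sines gives e = d·sin E/sin D ≈ 57.441.
Area = ½·d·f·sin E ≈ 578.48.
Semiperimeter s = (57.441+28+43)/2 = 64.221.
Inradius = area/s = 578.48/64.221 ≈ 9.0077.

r ≈ 9.01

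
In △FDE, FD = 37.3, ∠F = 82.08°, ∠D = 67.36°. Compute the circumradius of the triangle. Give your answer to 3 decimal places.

The third angle is ∠E = 180° − ∠F − ∠D = 30.56°.
Law of sines: DE = FD·sin F/sin E ≈ 72.662.
Law of sines: EF = FD·sin D/sin E ≈ 67.708.
Circumradius = FD/(2 sin E) ≈ 36.681.

R ≈ 36.681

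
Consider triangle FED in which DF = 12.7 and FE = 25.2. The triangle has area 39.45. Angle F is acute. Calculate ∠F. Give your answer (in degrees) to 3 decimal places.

∠F ≈ 14.272°

From area = ½·DF·FE·sin F, we get sin F = 2·area/(DF·FE) ≈ 0.24653.
Taking the acute solution, ∠F ≈ 14.27°.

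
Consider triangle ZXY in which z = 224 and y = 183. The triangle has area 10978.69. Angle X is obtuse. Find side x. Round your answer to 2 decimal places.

391.02

From area = ½·y·z·sin X, we get sin X = 2·area/(y·z) ≈ 0.53565.
Taking the obtuse solution, ∠X ≈ 147.61°.
Law of cosines then gives x ≈ 391.02.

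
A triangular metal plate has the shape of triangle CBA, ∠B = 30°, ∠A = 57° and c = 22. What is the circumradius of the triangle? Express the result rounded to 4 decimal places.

R ≈ 11.0151

The third angle is ∠C = 180° − ∠B − ∠A = 93.00°.
Law of sines: b = c·sin B/sin C ≈ 11.015.
Law of sines: a = c·sin A/sin C ≈ 18.476.
Circumradius = c/(2 sin C) ≈ 11.015.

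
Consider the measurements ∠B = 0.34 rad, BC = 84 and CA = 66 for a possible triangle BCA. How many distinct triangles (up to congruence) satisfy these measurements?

BC·sin B = 84·sin(0.34 rad) ≈ 28.01.
Since BC sin B < CA < BC (28.01 < 66 < 84), two triangles exist.

2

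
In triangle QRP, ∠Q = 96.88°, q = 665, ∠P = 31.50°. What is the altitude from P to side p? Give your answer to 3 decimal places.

The third angle is ∠R = 180° − ∠P − ∠Q = 51.62°.
Law of sines: r = q·sin R/sin Q ≈ 525.08.
Law of sines: p = q·sin P/sin Q ≈ 349.98.
Area = ½·q·r·sin P ≈ 91223.
The altitude from P has length 2·area/p ≈ 521.3.

521.300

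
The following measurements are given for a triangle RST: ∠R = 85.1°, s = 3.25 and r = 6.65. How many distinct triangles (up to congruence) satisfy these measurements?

1

s·sin R = 3.25·sin(85.1°) ≈ 3.238.
Since r ≥ s, exactly one triangle exists.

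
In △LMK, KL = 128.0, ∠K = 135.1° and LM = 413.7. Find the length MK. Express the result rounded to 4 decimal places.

Law of sines: sin M = KL·sin K/LM ≈ 0.21840.
Since LM ≥ KL, only the acute value applies: ∠M ≈ 12.62°.
Then ∠L = 180° − ∠K − ∠M ≈ 32.28°.
Law of sines gives MK = LM·sin L/sin K ≈ 313.05.

313.0456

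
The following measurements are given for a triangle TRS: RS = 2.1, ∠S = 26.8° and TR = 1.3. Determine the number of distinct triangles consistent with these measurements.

2

RS·sin S = 2.1·sin(26.8°) ≈ 0.9468.
Since RS sin S < TR < RS (0.9468 < 1.3 < 2.1), two triangles exist.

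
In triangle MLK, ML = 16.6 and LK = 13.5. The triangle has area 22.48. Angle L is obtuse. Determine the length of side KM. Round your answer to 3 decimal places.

From area = ½·ML·LK·sin L, we get sin L = 2·area/(ML·LK) ≈ 0.20062.
Taking the obtuse solution, ∠L ≈ 168.43°.
Law of cosines then gives KM ≈ 29.948.

29.948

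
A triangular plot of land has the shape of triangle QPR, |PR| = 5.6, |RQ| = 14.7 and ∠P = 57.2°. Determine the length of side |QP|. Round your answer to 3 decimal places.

Law of sines: sin Q = |PR|·sin P/|RQ| ≈ 0.32022.
Since |RQ| ≥ |PR|, only the acute value applies: ∠Q ≈ 18.68°.
Then ∠R = 180° − ∠P − ∠Q ≈ 104.12°.
Law of sines gives |QP| = |RQ|·sin R/sin P ≈ 16.96.

16.960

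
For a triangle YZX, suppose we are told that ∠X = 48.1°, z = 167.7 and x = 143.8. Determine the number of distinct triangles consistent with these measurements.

2

z·sin X = 167.7·sin(48.1°) ≈ 124.8.
Since z sin X < x < z (124.8 < 143.8 < 167.7), two triangles exist.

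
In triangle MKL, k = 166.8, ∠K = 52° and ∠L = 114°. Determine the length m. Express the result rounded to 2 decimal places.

The third angle is ∠M = 180° − ∠K − ∠L = 14.00°.
Law of sines: m = k·sin M/sin K ≈ 51.208.

51.21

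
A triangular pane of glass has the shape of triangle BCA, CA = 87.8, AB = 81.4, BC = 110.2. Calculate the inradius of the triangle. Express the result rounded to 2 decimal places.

r ≈ 25.28

Semiperimeter s = (87.8 + 81.4 + 110.2)/2 = 139.7.
Heron's formula: area = √(139.7·51.9·58.3·29.5) ≈ 3531.2.
Inradius = area/s = 3531.2/139.7 ≈ 25.277.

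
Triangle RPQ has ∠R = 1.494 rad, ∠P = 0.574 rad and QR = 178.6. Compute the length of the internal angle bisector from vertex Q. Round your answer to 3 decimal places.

t_Q ≈ 198.731

The third angle is ∠Q = π − ∠R − ∠P = 1.074 rad.
Law of sines: PQ = QR·sin R/sin P ≈ 327.95.
Law of sines: RP = QR·sin Q/sin P ≈ 289.09.
The bisector from Q has length 2·PQ·QR·cos(∠Q/2)/(PQ+QR) ≈ 198.73.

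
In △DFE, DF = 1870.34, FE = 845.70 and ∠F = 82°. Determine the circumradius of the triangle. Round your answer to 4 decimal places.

R ≈ 980.7691

By the law of cosines, ED² = DF² + FE² − 2·DF·FE·cos F = 3.7731e+06, so ED ≈ 1942.4.
Area = ½·DF·FE·sin F ≈ 7.8318e+05.
Circumradius = ED/(2 sin F) ≈ 980.77.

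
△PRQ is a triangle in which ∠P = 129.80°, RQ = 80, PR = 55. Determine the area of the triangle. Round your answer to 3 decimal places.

691.382

Law of sines: sin Q = PR·sin P/RQ ≈ 0.52819.
Since RQ ≥ PR, only the acute value applies: ∠Q ≈ 31.88°.
Then ∠R = 180° − ∠P − ∠Q ≈ 18.32°.
Law of sines gives QP = RQ·sin R/sin P ≈ 32.724.
Area = ½·RQ·PR·sin R ≈ 691.38.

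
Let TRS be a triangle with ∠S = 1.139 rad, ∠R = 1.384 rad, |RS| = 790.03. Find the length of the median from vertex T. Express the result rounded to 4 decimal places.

m_T ≈ 1226.9868

The third angle is ∠T = π − ∠R − ∠S = 0.619 rad.
Law of sines: |ST| = |RS|·sin R/sin T ≈ 1338.7.
Law of sines: |TR| = |RS|·sin S/sin T ≈ 1237.3.
Median from T: ½√(2·|ST|² + 2·|TR|² − |RS|²) ≈ 1227.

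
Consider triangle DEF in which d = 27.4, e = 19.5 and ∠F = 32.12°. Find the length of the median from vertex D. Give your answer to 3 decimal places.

By the law of cosines, f² = d² + e² − 2·d·e·cos F = 225.97, so f ≈ 15.032.
Median from D: ½√(2·e² + 2·f² − d²) ≈ 10.743.

m_D ≈ 10.743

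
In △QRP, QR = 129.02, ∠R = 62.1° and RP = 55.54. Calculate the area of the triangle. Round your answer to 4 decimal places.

3166.4310

Area = ½·QR·RP·sin R ≈ 3166.4.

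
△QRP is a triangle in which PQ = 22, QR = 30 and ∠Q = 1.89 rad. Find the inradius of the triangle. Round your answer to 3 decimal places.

By the law of cosines, RP² = PQ² + QR² − 2·PQ·QR·cos Q = 1798.2, so RP ≈ 42.406.
Area = ½·PQ·QR·sin Q ≈ 313.33.
Semiperimeter s = (42.406+22+30)/2 = 47.203.
Inradius = area/s = 313.33/47.203 ≈ 6.638.

6.638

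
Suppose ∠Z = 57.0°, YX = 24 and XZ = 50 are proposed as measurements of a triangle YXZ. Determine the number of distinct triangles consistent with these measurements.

0

XZ·sin Z = 50·sin(57.0°) ≈ 41.93.
Since YX = 24 < 41.93 = XZ sin Z, no triangle exists.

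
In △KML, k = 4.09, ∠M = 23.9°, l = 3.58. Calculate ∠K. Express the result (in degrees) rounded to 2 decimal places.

By the law of cosines, m² = l² + k² − 2·l·k·cos M = 2.7711, so m ≈ 1.6647.
Law of cosines again: cos K = (m² + l² − k²)/(2·m·l) ≈ -0.09569, so ∠K ≈ 95.49°.

∠K ≈ 95.49°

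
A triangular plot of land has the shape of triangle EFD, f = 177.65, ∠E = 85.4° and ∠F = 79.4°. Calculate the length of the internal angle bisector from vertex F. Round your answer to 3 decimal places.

t_F ≈ 57.733

The third angle is ∠D = 180° − ∠E − ∠F = 15.20°.
Law of sines: e = f·sin E/sin F ≈ 180.15.
Law of sines: d = f·sin D/sin F ≈ 47.387.
The bisector from F has length 2·d·e·cos(∠F/2)/(d+e) ≈ 57.733.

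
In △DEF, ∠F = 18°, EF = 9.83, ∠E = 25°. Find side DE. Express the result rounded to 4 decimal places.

The third angle is ∠D = 180° − ∠E − ∠F = 137.00°.
Law of sines: DE = EF·sin F/sin D ≈ 4.454.

4.4540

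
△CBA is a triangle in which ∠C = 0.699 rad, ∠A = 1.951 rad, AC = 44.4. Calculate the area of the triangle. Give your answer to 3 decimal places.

area ≈ 1247.688

The third angle is ∠B = π − ∠A − ∠C = 0.492 rad.
Law of sines: BA = AC·sin C/sin B ≈ 60.524.
Law of sines: CB = AC·sin A/sin B ≈ 87.345.
Area = ½·AC·BA·sin A ≈ 1247.7.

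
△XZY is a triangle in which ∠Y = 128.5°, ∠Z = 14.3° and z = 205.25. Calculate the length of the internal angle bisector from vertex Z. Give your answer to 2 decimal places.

562.47

The third angle is ∠X = 180° − ∠Z − ∠Y = 37.20°.
Law of sines: x = z·sin X/sin Z ≈ 502.41.
Law of sines: y = z·sin Y/sin Z ≈ 650.33.
The bisector from Z has length 2·y·x·cos(∠Z/2)/(y+x) ≈ 562.47.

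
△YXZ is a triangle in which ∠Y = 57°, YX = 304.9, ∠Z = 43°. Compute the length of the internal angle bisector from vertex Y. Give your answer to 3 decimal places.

The third angle is ∠X = 180° − ∠Z − ∠Y = 80.00°.
Law of sines: XZ = YX·sin Y/sin Z ≈ 374.94.
Law of sines: ZY = YX·sin X/sin Z ≈ 440.28.
The bisector from Y has length 2·ZY·YX·cos(∠Y/2)/(ZY+YX) ≈ 316.63.

316.630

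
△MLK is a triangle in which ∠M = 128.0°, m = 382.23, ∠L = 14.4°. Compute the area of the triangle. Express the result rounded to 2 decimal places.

The third angle is ∠K = 180° − ∠M − ∠L = 37.60°.
Law of sines: l = m·sin L/sin M ≈ 120.63.
Law of sines: k = m·sin K/sin M ≈ 295.96.
Area = ½·m·l·sin K ≈ 14066.

14066.26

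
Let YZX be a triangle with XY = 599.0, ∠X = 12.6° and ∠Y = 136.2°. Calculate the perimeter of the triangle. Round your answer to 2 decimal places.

1651.57

The third angle is ∠Z = 180° − ∠X − ∠Y = 31.20°.
Law of sines: ZX = XY·sin Y/sin Z ≈ 800.33.
Law of sines: YZ = XY·sin X/sin Z ≈ 252.24.
Semiperimeter s = (800.33+599+252.24)/2 = 825.79.
Perimeter = 800.33 + 599 + 252.24 = 1651.6.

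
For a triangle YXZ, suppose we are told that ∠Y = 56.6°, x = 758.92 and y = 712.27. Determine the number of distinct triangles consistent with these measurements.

x·sin Y = 758.92·sin(56.6°) ≈ 633.6.
Since x sin Y < y < x (633.6 < 712.27 < 758.92), two triangles exist.

2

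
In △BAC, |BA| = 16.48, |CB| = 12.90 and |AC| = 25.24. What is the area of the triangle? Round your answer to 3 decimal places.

Semiperimeter s = (25.24 + 12.9 + 16.48)/2 = 27.31.
Heron's formula: area = √(27.31·2.07·14.41·10.83) ≈ 93.927.

93.927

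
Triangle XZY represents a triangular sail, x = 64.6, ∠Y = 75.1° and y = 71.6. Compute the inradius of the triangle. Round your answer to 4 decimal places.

17.1702

Law of sines: sin X = x·sin Y/y ≈ 0.87190.
Since y ≥ x, only the acute value applies: ∠X ≈ 60.68°.
Then ∠Z = 180° − ∠Y − ∠X ≈ 44.22°.
Law of sines gives z = y·sin Z/sin Y ≈ 51.672.
Area = ½·y·x·sin Z ≈ 1612.9.
Semiperimeter s = (64.6+51.672+71.6)/2 = 93.936.
Inradius = area/s = 1612.9/93.936 ≈ 17.17.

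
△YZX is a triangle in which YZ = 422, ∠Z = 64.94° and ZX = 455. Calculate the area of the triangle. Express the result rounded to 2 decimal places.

86967.54

Area = ½·YZ·ZX·sin Z ≈ 86968.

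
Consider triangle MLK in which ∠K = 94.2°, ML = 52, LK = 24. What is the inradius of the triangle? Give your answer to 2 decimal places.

r ≈ 8.83

Law of sines: sin M = LK·sin K/ML ≈ 0.46030.
Since ML ≥ LK, only the acute value applies: ∠M ≈ 27.41°.
Then ∠L = 180° − ∠K − ∠M ≈ 58.39°.
Law of sines gives KM = ML·sin L/sin K ≈ 44.406.
Area = ½·ML·LK·sin L ≈ 531.44.
Semiperimeter s = (24+44.406+52)/2 = 60.203.
Inradius = area/s = 531.44/60.203 ≈ 8.8275.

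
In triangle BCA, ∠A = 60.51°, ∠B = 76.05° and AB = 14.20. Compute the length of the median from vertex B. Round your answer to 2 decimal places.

The third angle is ∠C = 180° − ∠A − ∠B = 43.44°.
Law of sines: CA = AB·sin B/sin C ≈ 20.043.
Law of sines: BC = AB·sin A/sin C ≈ 17.976.
Median from B: ½√(2·AB² + 2·BC² − CA²) ≈ 12.726.

12.73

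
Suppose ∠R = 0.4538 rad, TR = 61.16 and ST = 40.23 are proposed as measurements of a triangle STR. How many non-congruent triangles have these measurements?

2

TR·sin R = 61.16·sin(0.4538 rad) ≈ 26.81.
Since TR sin R < ST < TR (26.81 < 40.23 < 61.16), two triangles exist.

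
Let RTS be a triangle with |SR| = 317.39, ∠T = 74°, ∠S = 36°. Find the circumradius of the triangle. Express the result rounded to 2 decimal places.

The third angle is ∠R = 180° − ∠T − ∠S = 70.00°.
Law of sines: |TS| = |SR|·sin R/sin T ≈ 310.27.
Law of sines: |RT| = |SR|·sin S/sin T ≈ 194.08.
Circumradius = |SR|/(2 sin T) ≈ 165.09.

165.09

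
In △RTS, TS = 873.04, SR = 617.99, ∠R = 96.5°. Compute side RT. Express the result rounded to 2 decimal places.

Law of sines: sin T = SR·sin R/TS ≈ 0.70331.
Since TS ≥ SR, only the acute value applies: ∠T ≈ 44.69°.
Then ∠S = 180° − ∠R − ∠T ≈ 38.81°.
Law of sines gives RT = TS·sin S/sin R ≈ 550.67.

550.67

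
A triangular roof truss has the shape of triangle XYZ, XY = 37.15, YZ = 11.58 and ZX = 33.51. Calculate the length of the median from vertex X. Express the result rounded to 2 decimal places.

Median from X: ½√(2·ZX² + 2·XY² − YZ²) ≈ 34.9.

m_X ≈ 34.90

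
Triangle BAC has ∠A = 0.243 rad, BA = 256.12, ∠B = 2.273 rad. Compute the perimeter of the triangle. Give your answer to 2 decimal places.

The third angle is ∠C = π − ∠B − ∠A = 0.626 rad.
Law of sines: AC = BA·sin B/sin C ≈ 333.9.
Law of sines: CB = BA·sin A/sin C ≈ 105.24.
Semiperimeter s = (333.9+105.24+256.12)/2 = 347.63.
Perimeter = 333.9 + 105.24 + 256.12 = 695.27.

695.27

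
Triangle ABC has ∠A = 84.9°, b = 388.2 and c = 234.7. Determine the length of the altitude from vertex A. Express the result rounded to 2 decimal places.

h_A ≈ 208.42

By the law of cosines, a² = b² + c² − 2·b·c·cos A = 1.8958e+05, so a ≈ 435.41.
Area = ½·b·c·sin A ≈ 45375.
The altitude from A has length 2·area/a ≈ 208.42.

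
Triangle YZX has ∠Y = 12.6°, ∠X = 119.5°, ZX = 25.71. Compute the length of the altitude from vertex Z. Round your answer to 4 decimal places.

22.3768

The third angle is ∠Z = 180° − ∠X − ∠Y = 47.90°.
Law of sines: XY = ZX·sin Z/sin Y ≈ 87.448.
Law of sines: YZ = ZX·sin X/sin Y ≈ 102.58.
Area = ½·ZX·XY·sin X ≈ 978.41.
The altitude from Z has length 2·area/XY ≈ 22.377.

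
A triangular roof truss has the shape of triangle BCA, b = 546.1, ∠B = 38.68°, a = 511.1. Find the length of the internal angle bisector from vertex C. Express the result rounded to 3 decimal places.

t_C ≈ 319.523

Law of sines: sin A = a·sin B/b ≈ 0.58492.
Since b ≥ a, only the acute value applies: ∠A ≈ 35.80°.
Then ∠C = 180° − ∠B − ∠A ≈ 105.52°.
Law of sines gives c = b·sin C/sin B ≈ 841.93.
The bisector from C has length 2·a·b·cos(∠C/2)/(a+b) ≈ 319.52.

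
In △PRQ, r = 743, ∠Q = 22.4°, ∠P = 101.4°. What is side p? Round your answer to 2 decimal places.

The third angle is ∠R = 180° − ∠Q − ∠P = 56.20°.
Law of sines: p = r·sin P/sin R ≈ 876.48.

876.48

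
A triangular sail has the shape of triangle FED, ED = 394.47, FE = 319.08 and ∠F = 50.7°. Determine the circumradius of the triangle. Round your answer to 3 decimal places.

R ≈ 254.878

Law of sines: sin D = FE·sin F/ED ≈ 0.62595.
Since ED ≥ FE, only the acute value applies: ∠D ≈ 38.75°.
Then ∠E = 180° − ∠F − ∠D ≈ 90.55°.
Law of sines gives DF = ED·sin E/sin F ≈ 509.73.
Circumradius = ED/(2 sin F) ≈ 254.88.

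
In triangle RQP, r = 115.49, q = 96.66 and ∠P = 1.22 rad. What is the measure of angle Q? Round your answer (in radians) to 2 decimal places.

By the law of cosines, p² = r² + q² − 2·r·q·cos P = 15009, so p ≈ 122.51.
Law of cosines again: cos Q = (p² + r² − q²)/(2·p·r) ≈ 0.67156, so ∠Q ≈ 0.834 rad.

∠Q ≈ 0.83 rad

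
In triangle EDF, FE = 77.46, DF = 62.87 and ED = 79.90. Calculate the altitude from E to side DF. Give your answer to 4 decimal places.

Semiperimeter s = (62.87 + 77.46 + 79.9)/2 = 110.11.
Heron's formula: area = √(110.11·47.245·32.655·30.215) ≈ 2265.6.
The altitude from E has length 2·area/DF ≈ 72.073.

72.0732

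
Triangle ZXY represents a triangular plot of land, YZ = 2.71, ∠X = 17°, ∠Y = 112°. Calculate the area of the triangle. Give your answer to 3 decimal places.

The third angle is ∠Z = 180° − ∠X − ∠Y = 51.00°.
Law of sines: XY = YZ·sin Z/sin X ≈ 7.2034.
Law of sines: ZX = YZ·sin Y/sin X ≈ 8.5941.
Area = ½·YZ·XY·sin Y ≈ 9.0499.

area ≈ 9.050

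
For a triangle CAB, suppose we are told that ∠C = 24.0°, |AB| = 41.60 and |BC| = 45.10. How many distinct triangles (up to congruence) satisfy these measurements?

|BC|·sin C = 45.10·sin(24.0°) ≈ 18.34.
Since |BC| sin C < |AB| < |BC| (18.34 < 41.60 < 45.10), two triangles exist.

2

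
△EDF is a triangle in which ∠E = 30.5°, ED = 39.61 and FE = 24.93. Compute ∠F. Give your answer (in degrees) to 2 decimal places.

By the law of cosines, DF² = FE² + ED² − 2·FE·ED·cos E = 488.78, so DF ≈ 22.108.
Law of cosines again: cos F = (DF² + FE² − ED²)/(2·DF·FE) ≈ -0.41609, so ∠F ≈ 114.59°.

114.59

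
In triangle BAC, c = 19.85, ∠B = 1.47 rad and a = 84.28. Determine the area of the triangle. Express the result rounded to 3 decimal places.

area ≈ 832.233

Area = ½·a·c·sin B ≈ 832.23.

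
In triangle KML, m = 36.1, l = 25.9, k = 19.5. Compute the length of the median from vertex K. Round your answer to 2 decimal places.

m_K ≈ 29.87

Median from K: ½√(2·m² + 2·l² − k²) ≈ 29.865.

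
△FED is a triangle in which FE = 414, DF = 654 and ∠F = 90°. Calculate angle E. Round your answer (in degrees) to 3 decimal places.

By the law of cosines, ED² = DF² + FE² − 2·DF·FE·cos F = 5.9911e+05, so ED ≈ 774.02.
Law of cosines again: cos E = (FE² + ED² − DF²)/(2·FE·ED) ≈ 0.53487, so ∠E ≈ 57.67°.

∠E ≈ 57.665°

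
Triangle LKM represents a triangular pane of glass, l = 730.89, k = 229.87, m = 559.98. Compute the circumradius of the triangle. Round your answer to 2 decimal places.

R ≈ 481.83

By the law of cosines, cos L = (k² + m² − l²) / (2·k·m) ≈ -0.65172, so ∠L ≈ 130.67°.
Circumradius = l/(2 sin L) ≈ 481.83.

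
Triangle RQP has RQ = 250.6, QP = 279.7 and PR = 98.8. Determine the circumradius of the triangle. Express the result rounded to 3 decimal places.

By the law of cosines, cos R = (PR² + RQ² − QP²) / (2·PR·RQ) ≈ -0.11451, so ∠R ≈ 96.58°.
Circumradius = QP/(2 sin R) ≈ 140.78.

140.776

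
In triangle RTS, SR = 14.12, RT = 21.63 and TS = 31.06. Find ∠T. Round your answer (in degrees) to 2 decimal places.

23.39

By the law of cosines, cos T = (RT² + TS² − SR²) / (2·RT·TS) ≈ 0.91780, so ∠T ≈ 23.39°.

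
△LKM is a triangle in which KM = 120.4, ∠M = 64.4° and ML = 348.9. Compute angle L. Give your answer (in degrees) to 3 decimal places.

∠L ≈ 20.090°

By the law of cosines, LK² = KM² + ML² − 2·KM·ML·cos M = 99926, so LK ≈ 316.11.
Law of cosines again: cos L = (ML² + LK² − KM²)/(2·ML·LK) ≈ 0.93916, so ∠L ≈ 20.09°.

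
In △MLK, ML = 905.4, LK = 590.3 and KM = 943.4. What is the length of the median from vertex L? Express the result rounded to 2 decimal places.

Median from L: ½√(2·ML² + 2·LK² − KM²) ≈ 601.33.

601.33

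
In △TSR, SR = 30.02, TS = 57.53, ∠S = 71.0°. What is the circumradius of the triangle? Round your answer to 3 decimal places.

29.378

By the law of cosines, RT² = TS² + SR² − 2·TS·SR·cos S = 3086.4, so RT ≈ 55.555.
Area = ½·TS·SR·sin S ≈ 816.48.
Circumradius = RT/(2 sin S) ≈ 29.378.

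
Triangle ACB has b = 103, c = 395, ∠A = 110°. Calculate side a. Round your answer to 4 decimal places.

By the law of cosines, a² = c² + b² − 2·c·b·cos A = 1.9446e+05, so a ≈ 440.98.

440.9809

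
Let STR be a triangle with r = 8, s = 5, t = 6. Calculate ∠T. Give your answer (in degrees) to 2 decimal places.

By the law of cosines, cos T = (r² + s² − t²) / (2·r·s) ≈ 0.66250, so ∠T ≈ 48.51°.

48.51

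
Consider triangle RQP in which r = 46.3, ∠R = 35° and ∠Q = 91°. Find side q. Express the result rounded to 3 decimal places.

80.709

The third angle is ∠P = 180° − ∠R − ∠Q = 54.00°.
Law of sines: q = r·sin Q/sin R ≈ 80.709.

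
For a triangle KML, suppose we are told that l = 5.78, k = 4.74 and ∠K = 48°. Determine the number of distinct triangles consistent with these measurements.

l·sin K = 5.78·sin(48°) ≈ 4.295.
Since l sin K < k < l (4.295 < 4.74 < 5.78), two triangles exist.

2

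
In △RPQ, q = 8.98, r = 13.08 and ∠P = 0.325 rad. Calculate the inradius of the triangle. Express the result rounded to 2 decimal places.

1.37

By the law of cosines, p² = q² + r² − 2·q·r·cos P = 29.108, so p ≈ 5.3952.
Area = ½·q·r·sin P ≈ 18.753.
Semiperimeter s = (13.08+5.3952+8.98)/2 = 13.728.
Inradius = area/s = 18.753/13.728 ≈ 1.3661.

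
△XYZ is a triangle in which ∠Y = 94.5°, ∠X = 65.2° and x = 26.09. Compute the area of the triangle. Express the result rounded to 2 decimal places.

area ≈ 129.67

The third angle is ∠Z = 180° − ∠X − ∠Y = 20.30°.
Law of sines: y = x·sin Y/sin X ≈ 28.652.
Law of sines: z = x·sin Z/sin X ≈ 9.9711.
Area = ½·x·y·sin Z ≈ 129.67.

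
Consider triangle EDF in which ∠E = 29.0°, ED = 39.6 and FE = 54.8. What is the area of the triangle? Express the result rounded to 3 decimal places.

526.038

Area = ½·FE·ED·sin E ≈ 526.04.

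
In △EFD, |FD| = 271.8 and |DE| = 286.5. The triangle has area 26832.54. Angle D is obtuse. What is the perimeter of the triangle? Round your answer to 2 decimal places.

perimeter ≈ 1076.77

From area = ½·|FD|·|DE|·sin D, we get sin D = 2·area/(|FD|·|DE|) ≈ 0.68916.
Taking the obtuse solution, ∠D ≈ 136.44°.
Law of cosines then gives |EF| ≈ 518.47.
Perimeter = 271.8 + 286.5 + 518.47 = 1076.8.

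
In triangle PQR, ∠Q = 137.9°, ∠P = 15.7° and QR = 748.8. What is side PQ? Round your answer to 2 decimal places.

1230.39

The third angle is ∠R = 180° − ∠P − ∠Q = 26.40°.
Law of sines: PQ = QR·sin R/sin P ≈ 1230.4.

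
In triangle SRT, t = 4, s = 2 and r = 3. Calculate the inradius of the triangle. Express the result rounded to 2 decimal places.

Semiperimeter p = (2 + 3 + 4)/2 = 4.5.
Heron's formula: area = √(4.5·2.5·1.5·0.5) ≈ 2.9047.
Inradius = area/p = 2.9047/4.5 ≈ 0.6455.

0.65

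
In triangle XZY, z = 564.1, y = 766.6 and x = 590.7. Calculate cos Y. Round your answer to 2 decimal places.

By the law of cosines, cos Y = (x² + z² − y²) / (2·x·z) ≈ 0.11923, so ∠Y ≈ 83.15°.

0.12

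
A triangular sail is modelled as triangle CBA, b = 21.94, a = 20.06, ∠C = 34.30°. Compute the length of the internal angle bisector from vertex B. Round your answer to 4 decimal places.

By the law of cosines, c² = b² + a² − 2·b·a·cos C = 156.61, so c ≈ 12.514.
Law of cosines again: cos B = (a² + c² − b²)/(2·a·c) ≈ 0.15466, so ∠B ≈ 81.10°.
The bisector from B has length 2·a·c·cos(∠B/2)/(a+c) ≈ 11.711.

11.7113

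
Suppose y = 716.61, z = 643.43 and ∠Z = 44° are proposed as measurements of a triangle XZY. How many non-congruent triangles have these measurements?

y·sin Z = 716.61·sin(44°) ≈ 497.8.
Since y sin Z < z < y (497.8 < 643.43 < 716.61), two triangles exist.

2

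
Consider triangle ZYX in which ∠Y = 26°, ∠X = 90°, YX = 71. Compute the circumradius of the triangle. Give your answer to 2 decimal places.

The third angle is ∠Z = 180° − ∠Y − ∠X = 64.00°.
Law of sines: XZ = YX·sin Y/sin Z ≈ 34.629.
Law of sines: ZY = YX·sin X/sin Z ≈ 78.995.
Circumradius = YX/(2 sin Z) ≈ 39.497.

R ≈ 39.50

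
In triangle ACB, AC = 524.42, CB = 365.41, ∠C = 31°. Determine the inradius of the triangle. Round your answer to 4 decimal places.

84.1599

By the law of cosines, BA² = AC² + CB² − 2·AC·CB·cos C = 80026, so BA ≈ 282.89.
Area = ½·AC·CB·sin C ≈ 49348.
Semiperimeter s = (365.41+282.89+524.42)/2 = 586.36.
Inradius = area/s = 49348/586.36 ≈ 84.16.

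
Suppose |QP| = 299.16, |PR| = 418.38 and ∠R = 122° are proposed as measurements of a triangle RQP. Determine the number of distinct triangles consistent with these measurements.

0

|PR|·sin R = 418.38·sin(122°) ≈ 354.8.
Since ∠R is not acute, a triangle exists only if |QP| > |PR|; here |QP| ≤ |PR|, so there is no triangle.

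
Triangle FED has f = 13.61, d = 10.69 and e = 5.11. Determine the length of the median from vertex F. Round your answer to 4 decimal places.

Median from F: ½√(2·e² + 2·d² − f²) ≈ 4.8873.

4.8873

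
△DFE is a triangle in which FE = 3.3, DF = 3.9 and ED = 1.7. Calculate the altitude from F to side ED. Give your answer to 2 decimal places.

Semiperimeter s = (3.3 + 1.7 + 3.9)/2 = 4.45.
Heron's formula: area = √(4.45·1.15·2.75·0.55) ≈ 2.7821.
The altitude from F has length 2·area/ED ≈ 3.2731.

h_F ≈ 3.27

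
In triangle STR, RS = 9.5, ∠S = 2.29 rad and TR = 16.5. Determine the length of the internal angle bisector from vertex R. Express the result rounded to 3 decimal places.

11.813

Law of sines: sin T = RS·sin S/TR ≈ 0.43316.
Since TR ≥ RS, only the acute value applies: ∠T ≈ 0.448 rad.
Then ∠R = π − ∠S − ∠T ≈ 0.404 rad.
Law of sines gives ST = TR·sin R/sin S ≈ 8.6133.
The bisector from R has length 2·TR·RS·cos(∠R/2)/(TR+RS) ≈ 11.813.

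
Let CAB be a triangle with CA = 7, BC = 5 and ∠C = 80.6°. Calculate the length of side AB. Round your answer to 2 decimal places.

7.91

By the law of cosines, AB² = BC² + CA² − 2·BC·CA·cos C = 62.567, so AB ≈ 7.9099.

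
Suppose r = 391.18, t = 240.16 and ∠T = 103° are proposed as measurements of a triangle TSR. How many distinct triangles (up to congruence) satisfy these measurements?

r·sin T = 391.18·sin(103°) ≈ 381.2.
Since ∠T is not acute, a triangle exists only if t > r; here t ≤ r, so there is no triangle.

0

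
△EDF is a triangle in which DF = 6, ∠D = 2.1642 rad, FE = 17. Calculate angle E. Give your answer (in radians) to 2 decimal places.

Law of sines: sin E = DF·sin D/FE ≈ 0.29260.
Since FE ≥ DF, only the acute value applies: ∠E ≈ 0.2969 rad.
Then ∠F = π − ∠D − ∠E ≈ 0.6804 rad.

∠E ≈ 0.30 rad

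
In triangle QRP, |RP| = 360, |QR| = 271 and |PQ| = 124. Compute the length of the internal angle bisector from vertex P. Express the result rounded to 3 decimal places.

By the law of cosines, cos P = (|RP|² + |PQ|² − |QR|²) / (2·|RP|·|PQ|) ≈ 0.80124, so ∠P ≈ 36.75°.
The bisector from P has length 2·|RP|·|PQ|·cos(∠P/2)/(|RP|+|PQ|) ≈ 175.06.

175.057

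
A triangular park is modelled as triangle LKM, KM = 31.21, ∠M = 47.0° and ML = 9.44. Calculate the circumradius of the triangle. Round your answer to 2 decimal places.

17.58

By the law of cosines, LK² = KM² + ML² − 2·KM·ML·cos M = 661.31, so LK ≈ 25.716.
Area = ½·KM·ML·sin M ≈ 107.74.
Circumradius = LK/(2 sin M) ≈ 17.581.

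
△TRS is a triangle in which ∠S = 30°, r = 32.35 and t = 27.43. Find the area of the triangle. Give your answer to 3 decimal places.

221.840

Area = ½·t·r·sin S ≈ 221.84.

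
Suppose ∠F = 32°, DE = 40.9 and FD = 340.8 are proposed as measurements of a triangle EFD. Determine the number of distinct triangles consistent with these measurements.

0

FD·sin F = 340.8·sin(32°) ≈ 180.6.
Since DE = 40.9 < 180.6 = FD sin F, no triangle exists.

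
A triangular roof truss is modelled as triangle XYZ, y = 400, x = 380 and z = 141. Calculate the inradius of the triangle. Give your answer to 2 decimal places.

r ≈ 58.13

Semiperimeter s = (380 + 400 + 141)/2 = 460.5.
Heron's formula: area = √(460.5·80.5·60.5·319.5) ≈ 26769.
Inradius = area/s = 26769/460.5 ≈ 58.129.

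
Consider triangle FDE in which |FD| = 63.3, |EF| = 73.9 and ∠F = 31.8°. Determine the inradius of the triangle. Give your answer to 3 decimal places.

By the law of cosines, |DE|² = |EF|² + |FD|² − 2·|EF|·|FD|·cos F = 1516.7, so |DE| ≈ 38.945.
Area = ½·|EF|·|FD|·sin F ≈ 1232.5.
Semiperimeter s = (38.945+73.9+63.3)/2 = 88.073.
Inradius = area/s = 1232.5/88.073 ≈ 13.994.

13.994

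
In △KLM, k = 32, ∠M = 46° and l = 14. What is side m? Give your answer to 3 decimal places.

24.446

By the law of cosines, m² = k² + l² − 2·k·l·cos M = 597.59, so m ≈ 24.446.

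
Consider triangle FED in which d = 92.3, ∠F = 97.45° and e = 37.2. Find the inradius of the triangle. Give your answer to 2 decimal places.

14.59

By the law of cosines, f² = e² + d² − 2·e·d·cos F = 10794, so f ≈ 103.89.
Area = ½·e·d·sin F ≈ 1702.3.
Semiperimeter s = (103.89+37.2+92.3)/2 = 116.7.
Inradius = area/s = 1702.3/116.7 ≈ 14.587.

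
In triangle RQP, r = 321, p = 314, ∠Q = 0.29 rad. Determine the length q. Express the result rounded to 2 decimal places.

92.01

By the law of cosines, q² = p² + r² − 2·p·r·cos Q = 8466.5, so q ≈ 92.014.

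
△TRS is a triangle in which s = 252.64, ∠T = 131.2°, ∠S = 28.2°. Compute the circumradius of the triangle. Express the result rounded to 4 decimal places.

The third angle is ∠R = 180° − ∠S − ∠T = 20.60°.
Law of sines: t = s·sin T/sin S ≈ 402.26.
Law of sines: r = s·sin R/sin S ≈ 188.11.
Circumradius = s/(2 sin S) ≈ 267.32.

267.3152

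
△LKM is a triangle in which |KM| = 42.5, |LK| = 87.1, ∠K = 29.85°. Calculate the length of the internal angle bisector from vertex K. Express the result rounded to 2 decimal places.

By the law of cosines, |ML|² = |LK|² + |KM|² − 2·|LK|·|KM|·cos K = 2971.4, so |ML| ≈ 54.51.
The bisector from K has length 2·|LK|·|KM|·cos(∠K/2)/(|LK|+|KM|) ≈ 55.199.

55.20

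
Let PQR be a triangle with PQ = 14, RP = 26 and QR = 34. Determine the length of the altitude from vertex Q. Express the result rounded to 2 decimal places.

Semiperimeter s = (34 + 26 + 14)/2 = 37.
Heron's formula: area = √(37·3·11·23) ≈ 167.58.
The altitude from Q has length 2·area/RP ≈ 12.891.

h_Q ≈ 12.89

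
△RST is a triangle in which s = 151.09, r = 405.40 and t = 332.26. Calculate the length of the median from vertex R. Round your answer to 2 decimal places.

Median from R: ½√(2·s² + 2·t² − r²) ≈ 159.77.

m_R ≈ 159.77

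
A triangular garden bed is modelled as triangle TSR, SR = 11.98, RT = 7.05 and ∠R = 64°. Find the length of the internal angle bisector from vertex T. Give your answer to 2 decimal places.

By the law of cosines, TS² = SR² + RT² − 2·SR·RT·cos R = 119.17, so TS ≈ 10.917.
Law of cosines again: cos T = (RT² + TS² − SR²)/(2·RT·TS) ≈ 0.16473, so ∠T ≈ 80.52°.
The bisector from T has length 2·RT·TS·cos(∠T/2)/(RT+TS) ≈ 6.5379.

t_T ≈ 6.54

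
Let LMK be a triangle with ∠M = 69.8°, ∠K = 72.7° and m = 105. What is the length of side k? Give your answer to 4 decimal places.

The third angle is ∠L = 180° − ∠M − ∠K = 37.50°.
Law of sines: k = m·sin K/sin M ≈ 106.82.

106.8201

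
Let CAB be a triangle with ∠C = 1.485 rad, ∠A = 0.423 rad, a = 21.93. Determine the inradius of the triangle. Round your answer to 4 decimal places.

r ≈ 8.7721

The third angle is ∠B = π − ∠C − ∠A = 1.234 rad.
Law of sines: c = a·sin C/sin A ≈ 53.226.
Law of sines: b = a·sin B/sin A ≈ 50.414.
Area = ½·a·c·sin B ≈ 550.76.
Semiperimeter s = (53.226+21.93+50.414)/2 = 62.785.
Inradius = area/s = 550.76/62.785 ≈ 8.7721.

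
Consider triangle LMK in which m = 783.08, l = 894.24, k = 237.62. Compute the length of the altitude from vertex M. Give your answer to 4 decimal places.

Semiperimeter s = (894.24 + 783.08 + 237.62)/2 = 957.47.
Heron's formula: area = √(957.47·63.23·174.39·719.85) ≈ 87178.
The altitude from M has length 2·area/m ≈ 222.65.

222.6537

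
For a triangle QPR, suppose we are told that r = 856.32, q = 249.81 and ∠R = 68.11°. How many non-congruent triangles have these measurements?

1

q·sin R = 249.81·sin(68.11°) ≈ 231.8.
Since r ≥ q, exactly one triangle exists.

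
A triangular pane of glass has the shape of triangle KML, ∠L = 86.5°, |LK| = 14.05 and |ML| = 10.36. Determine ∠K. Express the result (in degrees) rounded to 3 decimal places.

By the law of cosines, |KM|² = |ML|² + |LK|² − 2·|ML|·|LK|·cos L = 286.96, so |KM| ≈ 16.94.
Law of cosines again: cos K = (|LK|² + |KM|² − |ML|²)/(2·|LK|·|KM|) ≈ 0.79207, so ∠K ≈ 37.62°.

∠K ≈ 37.621°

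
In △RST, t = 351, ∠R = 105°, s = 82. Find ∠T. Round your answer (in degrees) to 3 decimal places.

∠T ≈ 62.987°

By the law of cosines, r² = s² + t² − 2·s·t·cos R = 1.4482e+05, so r ≈ 380.56.
Law of cosines again: cos T = (r² + s² − t²)/(2·r·s) ≈ 0.45419, so ∠T ≈ 62.99°.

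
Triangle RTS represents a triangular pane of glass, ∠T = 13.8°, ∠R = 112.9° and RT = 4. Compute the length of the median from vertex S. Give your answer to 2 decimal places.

m_S ≈ 2.70

The third angle is ∠S = 180° − ∠R − ∠T = 53.30°.
Law of sines: TS = RT·sin R/sin S ≈ 4.5957.
Law of sines: SR = RT·sin T/sin S ≈ 1.19.
Median from S: ½√(2·TS² + 2·SR² − RT²) ≈ 2.696.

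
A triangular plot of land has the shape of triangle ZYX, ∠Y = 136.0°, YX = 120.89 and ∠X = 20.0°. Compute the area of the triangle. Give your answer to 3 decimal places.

area ≈ 4268.354

The third angle is ∠Z = 180° − ∠Y − ∠X = 24.00°.
Law of sines: XZ = YX·sin Y/sin Z ≈ 206.47.
Law of sines: ZY = YX·sin X/sin Z ≈ 101.66.
Area = ½·YX·XZ·sin X ≈ 4268.4.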